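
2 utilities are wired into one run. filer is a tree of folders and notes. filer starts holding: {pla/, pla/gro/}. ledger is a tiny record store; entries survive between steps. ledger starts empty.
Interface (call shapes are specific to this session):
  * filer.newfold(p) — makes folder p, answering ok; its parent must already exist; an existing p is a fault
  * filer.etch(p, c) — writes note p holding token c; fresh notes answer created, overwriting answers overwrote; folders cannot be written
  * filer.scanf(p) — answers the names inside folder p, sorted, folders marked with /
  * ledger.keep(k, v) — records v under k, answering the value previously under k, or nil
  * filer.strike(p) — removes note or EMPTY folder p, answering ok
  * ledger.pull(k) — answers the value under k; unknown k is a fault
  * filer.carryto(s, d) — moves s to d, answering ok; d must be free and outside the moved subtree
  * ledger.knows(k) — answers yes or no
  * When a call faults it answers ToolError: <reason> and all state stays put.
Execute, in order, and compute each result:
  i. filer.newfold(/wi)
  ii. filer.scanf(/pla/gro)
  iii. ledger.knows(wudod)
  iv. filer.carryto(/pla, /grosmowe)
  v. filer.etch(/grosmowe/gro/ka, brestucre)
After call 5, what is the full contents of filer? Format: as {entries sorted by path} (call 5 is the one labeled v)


Answer: {grosmowe/, grosmowe/gro/, grosmowe/gro/ka=brestucre, wi/}

Derivation:
I run newfold using p→/wi, — result: ok.
I call scanf using p→/pla/gro, and get [].
Then knows using k→wudod, and see no.
I try carryto using s→/pla, d→/grosmowe, and observe ok.
I try etch using p→/grosmowe/gro/ka, c→brestucre, → created.


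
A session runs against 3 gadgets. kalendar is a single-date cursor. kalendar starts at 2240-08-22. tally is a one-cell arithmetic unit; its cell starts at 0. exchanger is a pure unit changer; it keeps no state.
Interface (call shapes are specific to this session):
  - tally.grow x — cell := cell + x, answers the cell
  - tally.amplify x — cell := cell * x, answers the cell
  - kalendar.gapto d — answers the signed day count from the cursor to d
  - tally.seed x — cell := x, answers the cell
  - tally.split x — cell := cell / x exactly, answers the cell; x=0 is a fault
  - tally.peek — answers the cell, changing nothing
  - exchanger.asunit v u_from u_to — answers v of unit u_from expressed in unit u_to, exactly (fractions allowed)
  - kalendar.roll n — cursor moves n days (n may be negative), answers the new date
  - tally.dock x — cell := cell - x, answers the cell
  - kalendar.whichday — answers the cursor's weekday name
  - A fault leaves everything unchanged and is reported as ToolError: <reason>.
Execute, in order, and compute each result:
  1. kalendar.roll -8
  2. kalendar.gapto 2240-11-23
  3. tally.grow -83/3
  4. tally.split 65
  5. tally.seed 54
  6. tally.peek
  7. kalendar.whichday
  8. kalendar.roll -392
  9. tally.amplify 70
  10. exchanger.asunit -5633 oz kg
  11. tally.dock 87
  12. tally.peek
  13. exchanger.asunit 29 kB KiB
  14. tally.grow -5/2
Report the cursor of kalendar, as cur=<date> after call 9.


Answer: cur=2239-07-19

Derivation:
> roll n: -8
  2240-08-14
> gapto d: 2240-11-23
  101
> grow x: -83/3
  -83/3
> split x: 65
  -83/195
> seed x: 54
  54
> peek
  54
> whichday
  Friday
> roll n: -392
  2239-07-19
> amplify x: 70
  3780
> asunit v: -5633 u_from: oz u_to: kg
  -255508582021/1600000000
> dock x: 87
  3693
> peek
  3693
> asunit v: 29 u_from: kB u_to: KiB
  3625/128
> grow x: -5/2
  7381/2


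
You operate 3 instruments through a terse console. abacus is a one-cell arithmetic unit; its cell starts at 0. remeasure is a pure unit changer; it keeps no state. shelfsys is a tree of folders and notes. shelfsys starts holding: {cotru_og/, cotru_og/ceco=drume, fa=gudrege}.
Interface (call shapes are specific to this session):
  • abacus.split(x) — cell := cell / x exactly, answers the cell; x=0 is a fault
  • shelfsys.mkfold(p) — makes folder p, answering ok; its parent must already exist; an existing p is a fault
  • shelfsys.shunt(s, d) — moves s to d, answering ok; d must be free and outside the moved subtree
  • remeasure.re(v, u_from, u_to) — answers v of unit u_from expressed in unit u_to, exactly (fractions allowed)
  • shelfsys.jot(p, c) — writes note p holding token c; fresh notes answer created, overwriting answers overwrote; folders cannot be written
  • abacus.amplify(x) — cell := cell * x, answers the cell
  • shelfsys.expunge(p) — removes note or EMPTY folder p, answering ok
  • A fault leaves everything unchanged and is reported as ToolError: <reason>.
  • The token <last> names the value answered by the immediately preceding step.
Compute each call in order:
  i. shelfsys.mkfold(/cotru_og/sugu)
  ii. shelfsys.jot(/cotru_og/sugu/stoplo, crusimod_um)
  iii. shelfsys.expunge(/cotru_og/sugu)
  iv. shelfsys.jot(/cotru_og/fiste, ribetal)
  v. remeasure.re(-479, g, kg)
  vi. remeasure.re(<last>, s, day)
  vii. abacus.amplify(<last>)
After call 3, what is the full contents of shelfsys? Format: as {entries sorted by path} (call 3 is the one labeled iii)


;; 1. shelfsys.mkfold(/cotru_og/sugu) -> ok
;; 2. shelfsys.jot(/cotru_og/sugu/stoplo, crusimod_um) -> created
;; 3. shelfsys.expunge(/cotru_og/sugu) -> ToolError: not empty
;; 4. shelfsys.jot(/cotru_og/fiste, ribetal) -> created
;; 5. remeasure.re(-479, g, kg) -> -479/1000
;; 6. remeasure.re(<last>, s, day) -> -479/86400000
;; 7. abacus.amplify(<last>) -> 0

Answer: {cotru_og/, cotru_og/ceco=drume, cotru_og/sugu/, cotru_og/sugu/stoplo=crusimod_um, fa=gudrege}


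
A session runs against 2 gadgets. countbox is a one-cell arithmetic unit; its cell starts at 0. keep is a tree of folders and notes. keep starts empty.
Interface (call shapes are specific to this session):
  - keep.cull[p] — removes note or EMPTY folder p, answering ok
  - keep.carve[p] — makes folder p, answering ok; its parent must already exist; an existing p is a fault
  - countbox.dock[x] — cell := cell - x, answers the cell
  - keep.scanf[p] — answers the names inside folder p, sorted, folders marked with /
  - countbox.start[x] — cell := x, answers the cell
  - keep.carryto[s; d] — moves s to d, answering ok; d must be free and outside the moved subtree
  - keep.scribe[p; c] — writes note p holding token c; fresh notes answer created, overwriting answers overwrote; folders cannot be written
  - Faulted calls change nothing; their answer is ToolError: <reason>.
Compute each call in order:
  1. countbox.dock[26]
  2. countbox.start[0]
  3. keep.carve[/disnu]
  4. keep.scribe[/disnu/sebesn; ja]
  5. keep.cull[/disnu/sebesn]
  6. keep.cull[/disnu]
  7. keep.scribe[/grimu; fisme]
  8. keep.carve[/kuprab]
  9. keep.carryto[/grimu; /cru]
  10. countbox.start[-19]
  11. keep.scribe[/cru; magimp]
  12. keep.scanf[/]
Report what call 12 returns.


Answer: [cru, kuprab/]

Derivation:
> countbox.dock x='26'
= -26
> countbox.start x='0'
= 0
> keep.carve p='/disnu'
= ok
> keep.scribe p='/disnu/sebesn' c='ja'
= created
> keep.cull p='/disnu/sebesn'
= ok
> keep.cull p='/disnu'
= ok
> keep.scribe p='/grimu' c='fisme'
= created
> keep.carve p='/kuprab'
= ok
> keep.carryto s='/grimu' d='/cru'
= ok
> countbox.start x='-19'
= -19
> keep.scribe p='/cru' c='magimp'
= overwrote
> keep.scanf p='/'
= [cru, kuprab/]


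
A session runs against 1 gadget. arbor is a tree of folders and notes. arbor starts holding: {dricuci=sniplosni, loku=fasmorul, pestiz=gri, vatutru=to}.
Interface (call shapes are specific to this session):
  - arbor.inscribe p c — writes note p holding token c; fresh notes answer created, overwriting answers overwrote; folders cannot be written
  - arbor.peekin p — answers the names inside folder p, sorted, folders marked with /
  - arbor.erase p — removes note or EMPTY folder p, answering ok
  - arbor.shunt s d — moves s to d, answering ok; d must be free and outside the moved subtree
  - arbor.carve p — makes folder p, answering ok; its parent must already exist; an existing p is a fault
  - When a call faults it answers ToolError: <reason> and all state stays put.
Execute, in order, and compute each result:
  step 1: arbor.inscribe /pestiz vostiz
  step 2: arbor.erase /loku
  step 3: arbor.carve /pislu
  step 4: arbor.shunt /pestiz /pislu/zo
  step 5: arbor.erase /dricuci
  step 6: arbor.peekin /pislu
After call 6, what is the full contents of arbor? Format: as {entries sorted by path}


Answer: {pislu/, pislu/zo=vostiz, vatutru=to}

Derivation:
·→ arbor.inscribe(p→/pestiz, c→vostiz)
·← overwrote
·→ arbor.erase(p→/loku)
·← ok
·→ arbor.carve(p→/pislu)
·← ok
·→ arbor.shunt(s→/pestiz, d→/pislu/zo)
·← ok
·→ arbor.erase(p→/dricuci)
·← ok
·→ arbor.peekin(p→/pislu)
·← [zo]


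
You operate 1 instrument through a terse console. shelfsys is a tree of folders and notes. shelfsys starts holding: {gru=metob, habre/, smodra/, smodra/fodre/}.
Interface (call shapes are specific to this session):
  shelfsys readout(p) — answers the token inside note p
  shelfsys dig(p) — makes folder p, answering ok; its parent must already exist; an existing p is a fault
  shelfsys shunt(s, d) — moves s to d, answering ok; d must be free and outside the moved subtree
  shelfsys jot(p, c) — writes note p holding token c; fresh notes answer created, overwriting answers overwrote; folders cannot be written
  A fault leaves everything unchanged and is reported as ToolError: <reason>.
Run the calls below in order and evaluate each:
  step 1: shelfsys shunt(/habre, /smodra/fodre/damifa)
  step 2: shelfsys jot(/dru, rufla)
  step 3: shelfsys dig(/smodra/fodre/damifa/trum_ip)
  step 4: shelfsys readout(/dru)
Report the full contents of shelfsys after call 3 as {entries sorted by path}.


>> shelfsys shunt(s='/habre', d='/smodra/fodre/damifa')
<< ok
>> shelfsys jot(p='/dru', c='rufla')
<< created
>> shelfsys dig(p='/smodra/fodre/damifa/trum_ip')
<< ok
>> shelfsys readout(p='/dru')
<< rufla

Answer: {dru=rufla, gru=metob, smodra/, smodra/fodre/, smodra/fodre/damifa/, smodra/fodre/damifa/trum_ip/}


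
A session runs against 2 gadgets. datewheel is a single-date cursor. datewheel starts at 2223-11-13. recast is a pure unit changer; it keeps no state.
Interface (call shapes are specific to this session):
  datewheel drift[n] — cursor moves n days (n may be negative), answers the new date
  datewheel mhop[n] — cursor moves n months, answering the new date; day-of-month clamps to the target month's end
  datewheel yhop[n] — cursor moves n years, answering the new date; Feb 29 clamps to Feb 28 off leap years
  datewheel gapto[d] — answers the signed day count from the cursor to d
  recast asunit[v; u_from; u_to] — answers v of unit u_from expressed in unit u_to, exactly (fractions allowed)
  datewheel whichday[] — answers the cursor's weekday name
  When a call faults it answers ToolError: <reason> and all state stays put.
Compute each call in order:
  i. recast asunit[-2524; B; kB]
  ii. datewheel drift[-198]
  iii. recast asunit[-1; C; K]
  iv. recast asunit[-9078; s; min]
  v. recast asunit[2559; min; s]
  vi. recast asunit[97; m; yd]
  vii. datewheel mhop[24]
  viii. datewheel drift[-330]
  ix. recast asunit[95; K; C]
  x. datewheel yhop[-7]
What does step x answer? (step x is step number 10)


-- 1. recast asunit(v='-2524', u_from='B', u_to='kB') => -631/250
-- 2. datewheel drift(n='-198') => 2223-04-29
-- 3. recast asunit(v='-1', u_from='C', u_to='K') => 5443/20
-- 4. recast asunit(v='-9078', u_from='s', u_to='min') => -1513/10
-- 5. recast asunit(v='2559', u_from='min', u_to='s') => 153540
-- 6. recast asunit(v='97', u_from='m', u_to='yd') => 121250/1143
-- 7. datewheel mhop(n='24') => 2225-04-29
-- 8. datewheel drift(n='-330') => 2224-06-03
-- 9. recast asunit(v='95', u_from='K', u_to='C') => -3563/20
-- 10. datewheel yhop(n='-7') => 2217-06-03

Answer: 2217-06-03


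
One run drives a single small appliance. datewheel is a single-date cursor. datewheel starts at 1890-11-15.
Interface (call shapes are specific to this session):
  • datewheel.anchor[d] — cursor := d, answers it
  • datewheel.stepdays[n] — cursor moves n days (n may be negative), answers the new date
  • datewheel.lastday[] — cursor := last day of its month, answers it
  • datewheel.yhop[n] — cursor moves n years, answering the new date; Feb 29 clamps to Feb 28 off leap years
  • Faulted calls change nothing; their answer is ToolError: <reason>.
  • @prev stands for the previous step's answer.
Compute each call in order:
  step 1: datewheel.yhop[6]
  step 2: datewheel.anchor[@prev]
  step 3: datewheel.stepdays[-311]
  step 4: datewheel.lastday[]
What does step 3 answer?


# datewheel.yhop(n: 6) => 1896-11-15
# datewheel.anchor(d: @prev) => 1896-11-15
# datewheel.stepdays(n: -311) => 1896-01-09
# datewheel.lastday() => 1896-01-31

Answer: 1896-01-09


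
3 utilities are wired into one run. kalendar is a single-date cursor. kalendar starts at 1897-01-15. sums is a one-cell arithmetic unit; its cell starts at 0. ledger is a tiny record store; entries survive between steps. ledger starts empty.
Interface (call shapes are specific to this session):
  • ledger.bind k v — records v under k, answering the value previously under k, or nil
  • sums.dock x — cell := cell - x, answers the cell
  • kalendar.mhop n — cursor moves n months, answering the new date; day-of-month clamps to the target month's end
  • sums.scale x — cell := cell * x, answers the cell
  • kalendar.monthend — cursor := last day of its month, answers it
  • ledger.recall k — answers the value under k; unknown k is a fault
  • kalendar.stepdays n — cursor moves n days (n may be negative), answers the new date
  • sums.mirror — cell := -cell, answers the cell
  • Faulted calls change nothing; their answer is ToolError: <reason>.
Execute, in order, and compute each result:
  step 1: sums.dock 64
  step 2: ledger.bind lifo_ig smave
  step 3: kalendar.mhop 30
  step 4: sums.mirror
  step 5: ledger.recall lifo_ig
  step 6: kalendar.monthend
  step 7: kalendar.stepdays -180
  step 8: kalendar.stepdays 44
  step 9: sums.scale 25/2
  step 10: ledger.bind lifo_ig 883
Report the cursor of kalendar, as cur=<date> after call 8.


Now I run sums.dock passing x='64': -64.
Next I call ledger.bind passing k='lifo_ig', v='smave', and observe nil.
I invoke kalendar.mhop passing n='30', giving 1899-07-15.
I invoke sums.mirror, which returns 64.
I call ledger.recall passing k='lifo_ig', → smave.
I run kalendar.monthend, → 1899-07-31.
Invoking kalendar.stepdays passing n='-180', which returns 1899-02-01.
Invoking kalendar.stepdays passing n='44', → 1899-03-17.
I use sums.scale passing x='25/2', which returns 800.
Then ledger.bind passing k='lifo_ig', v='883', giving smave.

Answer: cur=1899-03-17


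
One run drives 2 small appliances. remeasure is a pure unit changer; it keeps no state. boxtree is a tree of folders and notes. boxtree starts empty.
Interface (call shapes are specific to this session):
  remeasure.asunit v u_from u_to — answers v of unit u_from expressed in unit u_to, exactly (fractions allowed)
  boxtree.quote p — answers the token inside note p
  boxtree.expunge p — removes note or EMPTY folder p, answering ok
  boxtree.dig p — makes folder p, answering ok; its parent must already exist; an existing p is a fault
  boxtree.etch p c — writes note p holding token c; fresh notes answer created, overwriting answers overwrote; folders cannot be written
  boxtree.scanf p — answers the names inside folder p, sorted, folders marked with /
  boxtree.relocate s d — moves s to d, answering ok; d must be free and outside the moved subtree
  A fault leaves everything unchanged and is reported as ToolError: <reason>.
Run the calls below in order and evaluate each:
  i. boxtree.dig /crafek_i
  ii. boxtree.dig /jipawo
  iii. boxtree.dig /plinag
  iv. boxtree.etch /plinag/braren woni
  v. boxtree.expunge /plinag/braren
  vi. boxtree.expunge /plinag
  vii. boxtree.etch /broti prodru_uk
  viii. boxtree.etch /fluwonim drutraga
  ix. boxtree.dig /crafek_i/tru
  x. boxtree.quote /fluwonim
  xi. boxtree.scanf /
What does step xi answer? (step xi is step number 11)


! 1. boxtree.dig(p=/crafek_i) : ok
! 2. boxtree.dig(p=/jipawo) : ok
! 3. boxtree.dig(p=/plinag) : ok
! 4. boxtree.etch(p=/plinag/braren, c=woni) : created
! 5. boxtree.expunge(p=/plinag/braren) : ok
! 6. boxtree.expunge(p=/plinag) : ok
! 7. boxtree.etch(p=/broti, c=prodru_uk) : created
! 8. boxtree.etch(p=/fluwonim, c=drutraga) : created
! 9. boxtree.dig(p=/crafek_i/tru) : ok
! 10. boxtree.quote(p=/fluwonim) : drutraga
! 11. boxtree.scanf(p=/) : [broti, crafek_i/, fluwonim, jipawo/]

Answer: [broti, crafek_i/, fluwonim, jipawo/]


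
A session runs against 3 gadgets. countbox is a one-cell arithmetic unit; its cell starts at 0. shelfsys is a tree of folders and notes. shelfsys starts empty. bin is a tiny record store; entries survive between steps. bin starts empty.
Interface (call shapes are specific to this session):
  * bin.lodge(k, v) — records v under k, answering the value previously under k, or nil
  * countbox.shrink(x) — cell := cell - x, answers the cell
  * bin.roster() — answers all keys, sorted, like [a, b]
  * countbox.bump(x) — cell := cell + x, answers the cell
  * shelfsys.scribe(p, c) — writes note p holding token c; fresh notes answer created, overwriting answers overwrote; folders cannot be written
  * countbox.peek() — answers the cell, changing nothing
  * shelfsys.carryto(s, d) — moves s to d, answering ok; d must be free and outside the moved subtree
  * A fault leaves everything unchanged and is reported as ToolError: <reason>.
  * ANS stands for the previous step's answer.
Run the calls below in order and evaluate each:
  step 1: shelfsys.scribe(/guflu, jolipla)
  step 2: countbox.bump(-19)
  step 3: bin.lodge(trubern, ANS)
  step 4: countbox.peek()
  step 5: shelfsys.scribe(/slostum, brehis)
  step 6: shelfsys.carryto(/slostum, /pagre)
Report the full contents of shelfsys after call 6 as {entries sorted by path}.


$ shelfsys.scribe p=/guflu c=jolipla
[out] created
$ countbox.bump x=-19
[out] -19
$ bin.lodge k=trubern v=ANS
[out] nil
$ countbox.peek
[out] -19
$ shelfsys.scribe p=/slostum c=brehis
[out] created
$ shelfsys.carryto s=/slostum d=/pagre
[out] ok

Answer: {guflu=jolipla, pagre=brehis}


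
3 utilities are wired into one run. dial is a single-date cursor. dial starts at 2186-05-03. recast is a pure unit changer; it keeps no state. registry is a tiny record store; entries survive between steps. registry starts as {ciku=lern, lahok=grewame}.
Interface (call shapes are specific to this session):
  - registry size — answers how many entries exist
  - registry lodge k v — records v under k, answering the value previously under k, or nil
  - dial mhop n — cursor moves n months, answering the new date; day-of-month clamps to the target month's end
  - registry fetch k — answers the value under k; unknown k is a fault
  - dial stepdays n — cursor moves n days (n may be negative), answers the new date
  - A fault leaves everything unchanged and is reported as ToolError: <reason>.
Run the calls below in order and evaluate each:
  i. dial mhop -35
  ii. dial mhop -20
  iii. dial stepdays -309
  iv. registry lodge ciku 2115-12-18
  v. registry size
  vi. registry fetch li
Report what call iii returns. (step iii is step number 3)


Answer: 2180-11-28

Derivation:
I try dial mhop(-35), yielding 2183-06-03.
Now I run dial mhop(-20), yielding 2181-10-03.
Calling dial stepdays(-309), which returns 2180-11-28.
I run registry lodge(ciku, 2115-12-18), — result: lern.
Now I run registry size(), yielding 2.
Using registry fetch(li): ToolError: no such key li.


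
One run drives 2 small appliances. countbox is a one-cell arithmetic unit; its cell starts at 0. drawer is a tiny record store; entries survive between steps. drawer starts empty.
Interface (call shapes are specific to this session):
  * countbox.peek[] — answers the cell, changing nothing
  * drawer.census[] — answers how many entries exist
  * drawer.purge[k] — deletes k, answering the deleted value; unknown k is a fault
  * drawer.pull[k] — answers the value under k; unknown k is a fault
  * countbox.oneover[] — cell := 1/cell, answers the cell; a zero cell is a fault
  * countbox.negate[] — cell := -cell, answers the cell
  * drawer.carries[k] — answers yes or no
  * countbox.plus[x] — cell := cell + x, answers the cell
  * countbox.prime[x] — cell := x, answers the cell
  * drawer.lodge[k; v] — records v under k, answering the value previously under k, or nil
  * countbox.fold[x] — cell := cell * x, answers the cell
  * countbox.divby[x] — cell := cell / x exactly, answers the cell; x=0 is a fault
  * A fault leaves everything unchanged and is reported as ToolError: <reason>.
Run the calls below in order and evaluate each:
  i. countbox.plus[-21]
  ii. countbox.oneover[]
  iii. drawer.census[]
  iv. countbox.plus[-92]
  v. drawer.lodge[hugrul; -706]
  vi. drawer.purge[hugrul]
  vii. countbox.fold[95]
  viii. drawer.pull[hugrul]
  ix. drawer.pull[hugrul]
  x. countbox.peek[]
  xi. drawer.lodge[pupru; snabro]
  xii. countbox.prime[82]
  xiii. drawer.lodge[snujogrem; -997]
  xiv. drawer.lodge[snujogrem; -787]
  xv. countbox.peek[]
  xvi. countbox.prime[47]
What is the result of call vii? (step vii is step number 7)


Answer: -183635/21

Derivation:
~$ countbox.plus x='-21'
[out] -21
~$ countbox.oneover
[out] -1/21
~$ drawer.census
[out] 0
~$ countbox.plus x='-92'
[out] -1933/21
~$ drawer.lodge k='hugrul' v='-706'
[out] nil
~$ drawer.purge k='hugrul'
[out] -706
~$ countbox.fold x='95'
[out] -183635/21
~$ drawer.pull k='hugrul'
[out] ToolError: no such key hugrul
~$ drawer.pull k='hugrul'
[out] ToolError: no such key hugrul
~$ countbox.peek
[out] -183635/21
~$ drawer.lodge k='pupru' v='snabro'
[out] nil
~$ countbox.prime x='82'
[out] 82
~$ drawer.lodge k='snujogrem' v='-997'
[out] nil
~$ drawer.lodge k='snujogrem' v='-787'
[out] -997
~$ countbox.peek
[out] 82
~$ countbox.prime x='47'
[out] 47


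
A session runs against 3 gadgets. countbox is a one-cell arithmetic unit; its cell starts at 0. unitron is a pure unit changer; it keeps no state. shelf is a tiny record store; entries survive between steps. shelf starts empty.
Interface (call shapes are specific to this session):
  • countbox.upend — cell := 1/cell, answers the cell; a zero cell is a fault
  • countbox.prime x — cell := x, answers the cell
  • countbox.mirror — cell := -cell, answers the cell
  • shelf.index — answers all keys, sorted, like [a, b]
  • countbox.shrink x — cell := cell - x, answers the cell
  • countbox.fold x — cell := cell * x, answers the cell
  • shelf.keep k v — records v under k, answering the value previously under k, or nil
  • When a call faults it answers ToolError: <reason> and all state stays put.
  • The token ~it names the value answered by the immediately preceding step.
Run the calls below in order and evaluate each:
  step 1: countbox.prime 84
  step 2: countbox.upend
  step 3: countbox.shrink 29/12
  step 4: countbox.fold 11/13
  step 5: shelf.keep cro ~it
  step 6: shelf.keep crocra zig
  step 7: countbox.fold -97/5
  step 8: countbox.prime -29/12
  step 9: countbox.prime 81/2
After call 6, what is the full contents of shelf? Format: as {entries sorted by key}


Answer: {cro=-1111/546, crocra=zig}

Derivation:
Act: countbox.prime[84]
Obs: 84
Act: countbox.upend[]
Obs: 1/84
Act: countbox.shrink[29/12]
Obs: -101/42
Act: countbox.fold[11/13]
Obs: -1111/546
Act: shelf.keep[cro; ~it]
Obs: nil
Act: shelf.keep[crocra; zig]
Obs: nil
Act: countbox.fold[-97/5]
Obs: 107767/2730
Act: countbox.prime[-29/12]
Obs: -29/12
Act: countbox.prime[81/2]
Obs: 81/2


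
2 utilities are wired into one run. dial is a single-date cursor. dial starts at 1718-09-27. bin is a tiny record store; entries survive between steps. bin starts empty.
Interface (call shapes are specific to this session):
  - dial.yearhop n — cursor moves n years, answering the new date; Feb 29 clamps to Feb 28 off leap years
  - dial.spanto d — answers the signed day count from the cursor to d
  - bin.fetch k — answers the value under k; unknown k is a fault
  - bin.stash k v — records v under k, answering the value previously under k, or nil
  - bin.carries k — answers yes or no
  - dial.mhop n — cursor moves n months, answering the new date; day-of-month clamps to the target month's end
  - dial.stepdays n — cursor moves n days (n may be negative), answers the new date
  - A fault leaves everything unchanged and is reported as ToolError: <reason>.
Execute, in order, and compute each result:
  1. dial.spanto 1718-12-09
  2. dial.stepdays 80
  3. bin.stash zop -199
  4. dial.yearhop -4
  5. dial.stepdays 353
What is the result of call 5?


Answer: 1715-12-04

Derivation:
>>> dial.spanto d=1718-12-09
[out] 73
>>> dial.stepdays n=80
[out] 1718-12-16
>>> bin.stash k=zop v=-199
[out] nil
>>> dial.yearhop n=-4
[out] 1714-12-16
>>> dial.stepdays n=353
[out] 1715-12-04


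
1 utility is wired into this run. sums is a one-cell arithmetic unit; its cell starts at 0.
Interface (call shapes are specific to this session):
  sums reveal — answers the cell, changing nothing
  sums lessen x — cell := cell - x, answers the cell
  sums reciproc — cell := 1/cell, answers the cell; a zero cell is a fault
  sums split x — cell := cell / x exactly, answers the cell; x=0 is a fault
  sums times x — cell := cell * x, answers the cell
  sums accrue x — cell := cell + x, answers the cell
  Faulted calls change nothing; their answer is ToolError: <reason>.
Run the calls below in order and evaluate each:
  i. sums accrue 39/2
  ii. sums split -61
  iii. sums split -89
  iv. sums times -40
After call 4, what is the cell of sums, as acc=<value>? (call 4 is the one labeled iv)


Now I run sums accrue(x→39/2), and observe 39/2.
I run sums split(x→-61), giving -39/122.
I call sums split(x→-89), and observe 39/10858.
Next I call sums times(x→-40), and see -780/5429.

Answer: acc=-780/5429


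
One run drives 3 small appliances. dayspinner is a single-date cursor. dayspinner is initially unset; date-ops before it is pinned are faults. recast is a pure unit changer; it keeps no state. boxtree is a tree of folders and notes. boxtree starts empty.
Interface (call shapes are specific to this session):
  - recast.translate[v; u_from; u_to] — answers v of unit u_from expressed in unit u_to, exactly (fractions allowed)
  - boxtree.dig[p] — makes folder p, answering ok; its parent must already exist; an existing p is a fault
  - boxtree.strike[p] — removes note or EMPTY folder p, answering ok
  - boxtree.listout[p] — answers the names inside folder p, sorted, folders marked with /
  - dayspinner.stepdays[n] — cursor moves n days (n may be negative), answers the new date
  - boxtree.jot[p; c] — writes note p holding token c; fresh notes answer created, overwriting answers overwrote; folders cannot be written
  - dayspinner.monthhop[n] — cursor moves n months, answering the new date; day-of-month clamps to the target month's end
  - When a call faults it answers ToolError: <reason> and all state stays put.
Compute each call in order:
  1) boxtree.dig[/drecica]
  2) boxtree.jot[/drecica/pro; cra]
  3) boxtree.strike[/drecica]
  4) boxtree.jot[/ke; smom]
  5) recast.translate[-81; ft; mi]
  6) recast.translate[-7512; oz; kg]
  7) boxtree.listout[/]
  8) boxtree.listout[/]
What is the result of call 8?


Answer: [drecica/, ke]

Derivation:
>> dig(/drecica)
<< ok
>> jot(/drecica/pro, cra)
<< created
>> strike(/drecica)
<< ToolError: not empty
>> jot(/ke, smom)
<< created
>> translate(-81, ft, mi)
<< -27/1760
>> translate(-7512, oz, kg)
<< -42592323543/200000000
>> listout(/)
<< [drecica/, ke]
>> listout(/)
<< [drecica/, ke]


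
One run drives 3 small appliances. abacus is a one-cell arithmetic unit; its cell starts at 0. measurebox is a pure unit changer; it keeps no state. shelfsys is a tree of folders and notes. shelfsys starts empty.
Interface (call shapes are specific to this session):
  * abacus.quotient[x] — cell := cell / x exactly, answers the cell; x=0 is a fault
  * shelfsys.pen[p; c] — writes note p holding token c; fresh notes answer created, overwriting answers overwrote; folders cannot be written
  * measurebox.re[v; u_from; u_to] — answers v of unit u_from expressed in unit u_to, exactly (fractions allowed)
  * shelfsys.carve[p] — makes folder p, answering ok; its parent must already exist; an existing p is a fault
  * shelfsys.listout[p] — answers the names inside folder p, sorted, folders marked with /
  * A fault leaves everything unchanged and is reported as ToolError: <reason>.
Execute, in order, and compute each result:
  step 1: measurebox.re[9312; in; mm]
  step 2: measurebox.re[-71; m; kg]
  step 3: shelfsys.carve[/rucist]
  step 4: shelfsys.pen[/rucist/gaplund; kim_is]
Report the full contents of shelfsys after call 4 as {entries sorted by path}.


% 1. re(v='9312', u_from='in', u_to='mm') ~> 1182624/5
% 2. re(v='-71', u_from='m', u_to='kg') ~> ToolError: incompatible units
% 3. carve(p='/rucist') ~> ok
% 4. pen(p='/rucist/gaplund', c='kim_is') ~> created

Answer: {rucist/, rucist/gaplund=kim_is}


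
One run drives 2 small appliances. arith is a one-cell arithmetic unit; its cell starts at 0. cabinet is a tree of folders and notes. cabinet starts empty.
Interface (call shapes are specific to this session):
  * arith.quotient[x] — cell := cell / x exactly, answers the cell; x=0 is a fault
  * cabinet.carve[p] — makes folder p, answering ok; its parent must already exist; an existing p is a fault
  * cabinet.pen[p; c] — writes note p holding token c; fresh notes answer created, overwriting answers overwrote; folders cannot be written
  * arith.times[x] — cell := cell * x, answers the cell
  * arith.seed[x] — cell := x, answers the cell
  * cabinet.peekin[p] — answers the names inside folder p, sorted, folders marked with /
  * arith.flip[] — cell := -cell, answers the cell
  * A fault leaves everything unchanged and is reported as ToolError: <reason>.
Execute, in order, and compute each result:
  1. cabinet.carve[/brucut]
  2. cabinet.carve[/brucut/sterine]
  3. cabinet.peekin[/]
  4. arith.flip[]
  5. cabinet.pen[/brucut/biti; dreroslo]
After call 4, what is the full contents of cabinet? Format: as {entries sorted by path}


Answer: {brucut/, brucut/sterine/}

Derivation:
;; carve(/brucut) == ok
;; carve(/brucut/sterine) == ok
;; peekin(/) == [brucut/]
;; flip() == 0
;; pen(/brucut/biti, dreroslo) == created


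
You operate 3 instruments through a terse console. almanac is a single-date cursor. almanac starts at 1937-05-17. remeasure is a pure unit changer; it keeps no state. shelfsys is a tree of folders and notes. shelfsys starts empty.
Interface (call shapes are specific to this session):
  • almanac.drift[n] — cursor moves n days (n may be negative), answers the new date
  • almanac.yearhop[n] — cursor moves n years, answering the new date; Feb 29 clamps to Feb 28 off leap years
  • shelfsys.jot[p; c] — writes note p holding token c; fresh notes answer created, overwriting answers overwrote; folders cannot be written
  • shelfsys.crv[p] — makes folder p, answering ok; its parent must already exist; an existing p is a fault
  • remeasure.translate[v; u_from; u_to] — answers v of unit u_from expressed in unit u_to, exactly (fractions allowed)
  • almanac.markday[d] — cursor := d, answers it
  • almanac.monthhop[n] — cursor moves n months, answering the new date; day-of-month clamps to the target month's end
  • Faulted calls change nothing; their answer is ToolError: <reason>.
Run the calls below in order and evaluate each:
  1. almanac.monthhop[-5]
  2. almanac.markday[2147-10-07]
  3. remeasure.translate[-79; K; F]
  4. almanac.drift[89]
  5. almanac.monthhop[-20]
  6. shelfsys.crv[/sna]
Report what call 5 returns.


! 1. almanac.monthhop(n='-5') == 1936-12-17
! 2. almanac.markday(d='2147-10-07') == 2147-10-07
! 3. remeasure.translate(v='-79', u_from='K', u_to='F') == -60187/100
! 4. almanac.drift(n='89') == 2148-01-04
! 5. almanac.monthhop(n='-20') == 2146-05-04
! 6. shelfsys.crv(p='/sna') == ok

Answer: 2146-05-04


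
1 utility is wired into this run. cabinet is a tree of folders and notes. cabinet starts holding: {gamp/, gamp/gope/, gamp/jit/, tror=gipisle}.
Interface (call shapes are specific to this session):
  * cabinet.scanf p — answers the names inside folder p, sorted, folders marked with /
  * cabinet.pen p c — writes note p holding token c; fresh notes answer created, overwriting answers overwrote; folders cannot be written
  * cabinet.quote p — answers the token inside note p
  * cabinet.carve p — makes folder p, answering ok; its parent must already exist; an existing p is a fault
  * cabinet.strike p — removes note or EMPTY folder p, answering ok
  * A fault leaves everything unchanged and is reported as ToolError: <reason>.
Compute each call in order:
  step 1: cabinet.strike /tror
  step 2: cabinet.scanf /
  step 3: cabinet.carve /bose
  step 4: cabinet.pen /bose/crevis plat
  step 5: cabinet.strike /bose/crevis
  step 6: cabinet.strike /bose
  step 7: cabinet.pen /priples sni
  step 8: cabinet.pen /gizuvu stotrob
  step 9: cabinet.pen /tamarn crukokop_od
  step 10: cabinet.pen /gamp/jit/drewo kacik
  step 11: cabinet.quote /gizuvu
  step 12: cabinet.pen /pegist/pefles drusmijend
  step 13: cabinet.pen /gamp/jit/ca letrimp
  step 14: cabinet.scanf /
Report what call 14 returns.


>>> cabinet.strike /tror
:: ok
>>> cabinet.scanf /
:: [gamp/]
>>> cabinet.carve /bose
:: ok
>>> cabinet.pen /bose/crevis plat
:: created
>>> cabinet.strike /bose/crevis
:: ok
>>> cabinet.strike /bose
:: ok
>>> cabinet.pen /priples sni
:: created
>>> cabinet.pen /gizuvu stotrob
:: created
>>> cabinet.pen /tamarn crukokop_od
:: created
>>> cabinet.pen /gamp/jit/drewo kacik
:: created
>>> cabinet.quote /gizuvu
:: stotrob
>>> cabinet.pen /pegist/pefles drusmijend
:: ToolError: no parent
>>> cabinet.pen /gamp/jit/ca letrimp
:: created
>>> cabinet.scanf /
:: [gamp/, gizuvu, priples, tamarn]

Answer: [gamp/, gizuvu, priples, tamarn]


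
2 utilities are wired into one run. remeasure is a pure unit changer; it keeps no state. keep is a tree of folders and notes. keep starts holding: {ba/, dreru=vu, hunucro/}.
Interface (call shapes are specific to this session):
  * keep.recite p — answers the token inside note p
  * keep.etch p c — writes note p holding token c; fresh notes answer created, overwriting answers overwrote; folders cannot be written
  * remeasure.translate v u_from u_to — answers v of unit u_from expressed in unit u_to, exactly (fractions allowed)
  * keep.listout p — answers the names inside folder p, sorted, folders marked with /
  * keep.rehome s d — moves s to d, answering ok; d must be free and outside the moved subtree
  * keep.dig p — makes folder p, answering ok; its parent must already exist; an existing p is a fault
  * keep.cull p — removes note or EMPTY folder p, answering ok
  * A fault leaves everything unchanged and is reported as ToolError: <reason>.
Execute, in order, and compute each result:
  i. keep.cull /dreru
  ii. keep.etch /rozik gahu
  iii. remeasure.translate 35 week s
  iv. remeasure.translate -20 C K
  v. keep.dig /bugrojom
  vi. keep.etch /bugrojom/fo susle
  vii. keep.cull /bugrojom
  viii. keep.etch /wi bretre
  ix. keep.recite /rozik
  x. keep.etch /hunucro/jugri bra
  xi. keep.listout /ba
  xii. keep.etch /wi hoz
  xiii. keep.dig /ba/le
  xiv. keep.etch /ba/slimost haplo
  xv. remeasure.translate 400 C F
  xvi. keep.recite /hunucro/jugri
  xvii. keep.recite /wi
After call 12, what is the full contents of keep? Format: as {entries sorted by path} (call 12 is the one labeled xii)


→ keep.cull(p='/dreru')
← ok
→ keep.etch(p='/rozik', c='gahu')
← created
→ remeasure.translate(v='35', u_from='week', u_to='s')
← 21168000
→ remeasure.translate(v='-20', u_from='C', u_to='K')
← 5063/20
→ keep.dig(p='/bugrojom')
← ok
→ keep.etch(p='/bugrojom/fo', c='susle')
← created
→ keep.cull(p='/bugrojom')
← ToolError: not empty
→ keep.etch(p='/wi', c='bretre')
← created
→ keep.recite(p='/rozik')
← gahu
→ keep.etch(p='/hunucro/jugri', c='bra')
← created
→ keep.listout(p='/ba')
← []
→ keep.etch(p='/wi', c='hoz')
← overwrote
→ keep.dig(p='/ba/le')
← ok
→ keep.etch(p='/ba/slimost', c='haplo')
← created
→ remeasure.translate(v='400', u_from='C', u_to='F')
← 752
→ keep.recite(p='/hunucro/jugri')
← bra
→ keep.recite(p='/wi')
← hoz

Answer: {ba/, bugrojom/, bugrojom/fo=susle, hunucro/, hunucro/jugri=bra, rozik=gahu, wi=hoz}


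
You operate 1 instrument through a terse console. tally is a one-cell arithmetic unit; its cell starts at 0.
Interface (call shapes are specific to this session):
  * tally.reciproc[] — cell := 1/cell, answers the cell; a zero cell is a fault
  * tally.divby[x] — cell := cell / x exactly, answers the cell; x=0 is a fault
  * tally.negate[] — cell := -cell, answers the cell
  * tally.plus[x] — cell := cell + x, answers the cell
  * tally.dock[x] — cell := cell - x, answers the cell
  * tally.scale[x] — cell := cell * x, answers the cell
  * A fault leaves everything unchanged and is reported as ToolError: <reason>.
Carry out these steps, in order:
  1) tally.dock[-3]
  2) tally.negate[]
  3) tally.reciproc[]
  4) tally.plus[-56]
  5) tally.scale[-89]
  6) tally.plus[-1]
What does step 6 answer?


% tally.dock -3
[out] 3
% tally.negate
[out] -3
% tally.reciproc
[out] -1/3
% tally.plus -56
[out] -169/3
% tally.scale -89
[out] 15041/3
% tally.plus -1
[out] 15038/3

Answer: 15038/3


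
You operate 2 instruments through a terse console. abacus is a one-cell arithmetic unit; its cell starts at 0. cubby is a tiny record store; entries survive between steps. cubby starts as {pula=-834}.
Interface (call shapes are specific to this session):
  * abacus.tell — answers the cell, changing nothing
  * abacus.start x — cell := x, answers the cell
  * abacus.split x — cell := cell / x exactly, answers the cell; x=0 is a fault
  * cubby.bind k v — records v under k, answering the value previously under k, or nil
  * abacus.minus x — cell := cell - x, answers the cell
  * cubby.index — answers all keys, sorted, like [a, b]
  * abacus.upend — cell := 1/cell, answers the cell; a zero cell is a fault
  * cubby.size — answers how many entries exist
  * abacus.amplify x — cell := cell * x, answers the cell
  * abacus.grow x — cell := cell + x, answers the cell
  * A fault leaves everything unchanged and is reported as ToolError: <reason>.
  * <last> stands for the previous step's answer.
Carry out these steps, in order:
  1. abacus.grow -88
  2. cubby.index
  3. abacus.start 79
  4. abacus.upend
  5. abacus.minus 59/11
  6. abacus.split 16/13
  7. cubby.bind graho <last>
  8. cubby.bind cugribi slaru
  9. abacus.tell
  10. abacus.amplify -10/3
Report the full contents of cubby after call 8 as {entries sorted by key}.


Answer: {cugribi=slaru, graho=-30225/6952, pula=-834}

Derivation:
~$ abacus.grow -88
  -88
~$ cubby.index
  [pula]
~$ abacus.start 79
  79
~$ abacus.upend
  1/79
~$ abacus.minus 59/11
  -4650/869
~$ abacus.split 16/13
  -30225/6952
~$ cubby.bind graho <last>
  nil
~$ cubby.bind cugribi slaru
  nil
~$ abacus.tell
  -30225/6952
~$ abacus.amplify -10/3
  50375/3476


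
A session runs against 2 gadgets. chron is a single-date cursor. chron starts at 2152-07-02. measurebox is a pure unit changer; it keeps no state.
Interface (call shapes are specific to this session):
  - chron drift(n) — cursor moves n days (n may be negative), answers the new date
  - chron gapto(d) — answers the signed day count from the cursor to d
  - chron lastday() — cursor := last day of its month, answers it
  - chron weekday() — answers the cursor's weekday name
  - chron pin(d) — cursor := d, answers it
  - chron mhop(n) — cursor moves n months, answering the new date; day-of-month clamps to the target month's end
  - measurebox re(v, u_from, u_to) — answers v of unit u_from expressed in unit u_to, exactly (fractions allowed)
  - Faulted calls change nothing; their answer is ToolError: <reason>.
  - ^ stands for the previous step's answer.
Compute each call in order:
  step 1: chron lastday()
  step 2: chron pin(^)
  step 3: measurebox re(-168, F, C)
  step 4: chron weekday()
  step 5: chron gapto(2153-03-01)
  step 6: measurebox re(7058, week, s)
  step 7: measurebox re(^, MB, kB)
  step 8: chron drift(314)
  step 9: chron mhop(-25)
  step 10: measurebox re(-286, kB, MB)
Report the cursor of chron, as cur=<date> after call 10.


Step: chron lastday[]
Result: 2152-07-31
Step: chron pin[d: ^]
Result: 2152-07-31
Step: measurebox re[v: -168; u_from: F; u_to: C]
Result: -1000/9
Step: chron weekday[]
Result: Monday
Step: chron gapto[d: 2153-03-01]
Result: 213
Step: measurebox re[v: 7058; u_from: week; u_to: s]
Result: 4268678400
Step: measurebox re[v: ^; u_from: MB; u_to: kB]
Result: 4268678400000
Step: chron drift[n: 314]
Result: 2153-06-10
Step: chron mhop[n: -25]
Result: 2151-05-10
Step: measurebox re[v: -286; u_from: kB; u_to: MB]
Result: -143/500

Answer: cur=2151-05-10
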